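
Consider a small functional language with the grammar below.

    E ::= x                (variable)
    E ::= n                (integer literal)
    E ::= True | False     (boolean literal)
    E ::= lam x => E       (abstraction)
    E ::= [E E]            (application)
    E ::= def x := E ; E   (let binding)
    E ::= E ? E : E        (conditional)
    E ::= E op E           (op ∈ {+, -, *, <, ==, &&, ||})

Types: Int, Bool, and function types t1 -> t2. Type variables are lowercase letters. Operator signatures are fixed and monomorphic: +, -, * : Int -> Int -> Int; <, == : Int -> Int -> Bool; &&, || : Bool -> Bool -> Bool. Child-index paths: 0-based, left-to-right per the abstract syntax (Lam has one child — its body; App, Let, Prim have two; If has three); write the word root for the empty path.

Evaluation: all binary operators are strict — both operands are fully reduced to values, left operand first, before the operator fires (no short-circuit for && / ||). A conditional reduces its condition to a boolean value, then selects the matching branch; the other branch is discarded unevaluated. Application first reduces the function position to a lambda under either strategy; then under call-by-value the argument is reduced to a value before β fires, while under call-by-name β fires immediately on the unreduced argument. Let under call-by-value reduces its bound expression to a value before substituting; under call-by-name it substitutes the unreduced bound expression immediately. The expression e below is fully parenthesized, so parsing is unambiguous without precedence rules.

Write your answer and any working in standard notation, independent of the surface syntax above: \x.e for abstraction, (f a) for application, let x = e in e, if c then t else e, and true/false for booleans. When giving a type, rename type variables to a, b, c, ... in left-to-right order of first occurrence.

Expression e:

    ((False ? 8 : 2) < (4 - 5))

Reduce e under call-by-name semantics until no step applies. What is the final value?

Answer: false

Working:
step 0: ((if false then 8 else 2) < (4 - 5))
step 1: [if@0] (2 < (4 - 5))
step 2: [delta@1] (2 < -1)
step 3: [delta@root] false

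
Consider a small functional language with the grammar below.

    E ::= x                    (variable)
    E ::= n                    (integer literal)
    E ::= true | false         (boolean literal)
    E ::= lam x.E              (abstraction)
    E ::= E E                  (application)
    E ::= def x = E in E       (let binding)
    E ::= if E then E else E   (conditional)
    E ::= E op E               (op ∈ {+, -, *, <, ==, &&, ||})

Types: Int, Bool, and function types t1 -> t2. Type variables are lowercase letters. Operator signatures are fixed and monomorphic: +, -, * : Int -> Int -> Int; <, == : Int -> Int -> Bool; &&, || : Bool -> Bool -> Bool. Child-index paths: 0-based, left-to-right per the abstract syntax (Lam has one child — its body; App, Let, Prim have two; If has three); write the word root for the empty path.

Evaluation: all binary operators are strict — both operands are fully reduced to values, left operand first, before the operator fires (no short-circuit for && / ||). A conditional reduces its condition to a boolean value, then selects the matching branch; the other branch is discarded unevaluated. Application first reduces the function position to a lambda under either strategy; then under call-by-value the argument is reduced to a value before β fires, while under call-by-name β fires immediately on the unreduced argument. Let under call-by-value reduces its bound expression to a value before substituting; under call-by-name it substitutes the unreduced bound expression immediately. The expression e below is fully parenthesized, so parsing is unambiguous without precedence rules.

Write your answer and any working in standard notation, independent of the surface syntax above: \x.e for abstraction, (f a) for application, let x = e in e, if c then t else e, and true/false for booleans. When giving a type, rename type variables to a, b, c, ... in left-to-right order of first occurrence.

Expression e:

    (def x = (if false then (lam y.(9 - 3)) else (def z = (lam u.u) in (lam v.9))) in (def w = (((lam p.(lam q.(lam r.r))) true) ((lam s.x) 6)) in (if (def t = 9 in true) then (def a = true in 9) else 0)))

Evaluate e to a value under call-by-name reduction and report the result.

Answer: 9

Derivation:
step 0: (let x = (if false then (\y.(9 - 3)) else (let z = (\u.u) in (\v.9))) in (let w = (((\p.(\q.(\r.r))) true) ((\s.x) 6)) in (if (let t = 9 in true) then (let a = true in 9) else 0)))
step 1: [let@root] (let w = (((\p.(\q.(\r.r))) true) ((\s.(if false then (\y.(9 - 3)) else (let z = (\u.u) in (\v.9)))) 6)) in (if (let t = 9 in true) then (let a = true in 9) else 0))
step 2: [let@root] (if (let t = 9 in true) then (let a = true in 9) else 0)
step 3: [let@0] (if true then (let a = true in 9) else 0)
step 4: [if@root] (let a = true in 9)
step 5: [let@root] 9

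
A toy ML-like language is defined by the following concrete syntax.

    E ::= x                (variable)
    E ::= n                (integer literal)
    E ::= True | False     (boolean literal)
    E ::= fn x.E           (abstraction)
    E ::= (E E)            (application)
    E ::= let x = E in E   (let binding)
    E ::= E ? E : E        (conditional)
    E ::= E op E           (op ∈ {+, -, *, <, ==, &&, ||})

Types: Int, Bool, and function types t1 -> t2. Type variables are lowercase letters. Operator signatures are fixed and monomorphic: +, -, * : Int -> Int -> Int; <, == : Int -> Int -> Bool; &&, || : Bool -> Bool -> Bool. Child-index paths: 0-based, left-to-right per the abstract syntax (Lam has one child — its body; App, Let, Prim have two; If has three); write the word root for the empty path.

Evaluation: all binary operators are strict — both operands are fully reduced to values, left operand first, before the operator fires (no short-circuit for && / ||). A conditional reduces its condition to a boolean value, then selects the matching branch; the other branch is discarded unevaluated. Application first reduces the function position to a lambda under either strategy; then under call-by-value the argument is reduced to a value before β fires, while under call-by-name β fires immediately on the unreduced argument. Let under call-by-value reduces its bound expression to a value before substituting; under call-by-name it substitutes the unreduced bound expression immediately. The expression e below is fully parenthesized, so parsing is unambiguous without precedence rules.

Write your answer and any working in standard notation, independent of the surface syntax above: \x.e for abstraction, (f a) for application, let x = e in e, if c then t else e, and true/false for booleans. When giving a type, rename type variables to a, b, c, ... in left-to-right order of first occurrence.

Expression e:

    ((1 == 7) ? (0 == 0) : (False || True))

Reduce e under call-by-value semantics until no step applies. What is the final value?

Derivation:
step 0: (if (1 == 7) then (0 == 0) else (false || true))
step 1: [delta@0] (if false then (0 == 0) else (false || true))
step 2: [if@root] (false || true)
step 3: [delta@root] true

Answer: true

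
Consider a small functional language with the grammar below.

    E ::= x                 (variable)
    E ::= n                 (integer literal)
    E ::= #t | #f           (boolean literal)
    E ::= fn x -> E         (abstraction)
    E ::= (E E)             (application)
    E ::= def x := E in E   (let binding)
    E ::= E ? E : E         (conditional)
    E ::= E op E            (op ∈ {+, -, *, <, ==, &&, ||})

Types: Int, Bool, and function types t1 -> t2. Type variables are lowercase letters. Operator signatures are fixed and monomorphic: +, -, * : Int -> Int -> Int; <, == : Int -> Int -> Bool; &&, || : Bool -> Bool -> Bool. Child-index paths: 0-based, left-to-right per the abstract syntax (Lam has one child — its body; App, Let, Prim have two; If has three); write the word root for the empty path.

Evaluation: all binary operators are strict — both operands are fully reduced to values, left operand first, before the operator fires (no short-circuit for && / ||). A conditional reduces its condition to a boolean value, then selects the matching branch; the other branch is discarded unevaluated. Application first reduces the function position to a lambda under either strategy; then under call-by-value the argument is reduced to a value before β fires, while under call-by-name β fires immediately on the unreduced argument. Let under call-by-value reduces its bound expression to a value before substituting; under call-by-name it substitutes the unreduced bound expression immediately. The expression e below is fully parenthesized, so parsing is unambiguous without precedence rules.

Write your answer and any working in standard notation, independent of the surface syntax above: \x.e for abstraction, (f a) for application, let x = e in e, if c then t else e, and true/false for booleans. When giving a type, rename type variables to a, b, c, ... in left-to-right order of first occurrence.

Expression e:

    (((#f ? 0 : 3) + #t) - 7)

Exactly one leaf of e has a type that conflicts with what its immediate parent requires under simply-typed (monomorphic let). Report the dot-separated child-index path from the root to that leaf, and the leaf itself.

Working:
  unify Bool ~ Bool
  unify Int ~ Int
  unify Int ~ Int
  unify Bool ~ Int
  FAIL: mismatch Bool ~ Int

Answer: 0.1 : true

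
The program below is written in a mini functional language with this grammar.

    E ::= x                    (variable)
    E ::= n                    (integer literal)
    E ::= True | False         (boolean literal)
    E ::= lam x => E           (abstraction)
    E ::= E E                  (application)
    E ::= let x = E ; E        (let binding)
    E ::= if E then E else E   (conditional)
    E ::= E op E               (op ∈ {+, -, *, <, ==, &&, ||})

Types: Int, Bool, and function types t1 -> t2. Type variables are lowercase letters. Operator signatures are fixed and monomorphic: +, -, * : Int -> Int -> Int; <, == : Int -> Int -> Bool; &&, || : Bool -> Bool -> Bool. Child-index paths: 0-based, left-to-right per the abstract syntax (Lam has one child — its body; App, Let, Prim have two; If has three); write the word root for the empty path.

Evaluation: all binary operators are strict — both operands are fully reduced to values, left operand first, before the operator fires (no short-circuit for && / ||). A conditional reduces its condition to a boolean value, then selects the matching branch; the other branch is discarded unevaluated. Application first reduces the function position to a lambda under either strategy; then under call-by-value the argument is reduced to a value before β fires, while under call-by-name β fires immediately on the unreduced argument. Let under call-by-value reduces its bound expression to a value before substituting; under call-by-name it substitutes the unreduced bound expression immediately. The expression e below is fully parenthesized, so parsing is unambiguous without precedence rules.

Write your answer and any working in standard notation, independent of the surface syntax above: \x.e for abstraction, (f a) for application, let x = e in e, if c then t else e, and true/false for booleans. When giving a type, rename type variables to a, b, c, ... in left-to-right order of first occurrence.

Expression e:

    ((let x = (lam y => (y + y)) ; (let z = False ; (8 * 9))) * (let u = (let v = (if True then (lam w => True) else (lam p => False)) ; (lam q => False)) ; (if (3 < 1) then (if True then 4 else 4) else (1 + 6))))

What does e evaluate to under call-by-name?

Trace:
step 0: ((let x = (\y.(y + y)) in (let z = false in (8 * 9))) * (let u = (let v = (if true then (\w.true) else (\p.false)) in (\q.false)) in (if (3 < 1) then (if true then 4 else 4) else (1 + 6))))
step 1: [let@0] ((let z = false in (8 * 9)) * (let u = (let v = (if true then (\w.true) else (\p.false)) in (\q.false)) in (if (3 < 1) then (if true then 4 else 4) else (1 + 6))))
step 2: [let@0] ((8 * 9) * (let u = (let v = (if true then (\w.true) else (\p.false)) in (\q.false)) in (if (3 < 1) then (if true then 4 else 4) else (1 + 6))))
step 3: [delta@0] (72 * (let u = (let v = (if true then (\w.true) else (\p.false)) in (\q.false)) in (if (3 < 1) then (if true then 4 else 4) else (1 + 6))))
step 4: [let@1] (72 * (if (3 < 1) then (if true then 4 else 4) else (1 + 6)))
step 5: [delta@1.0] (72 * (if false then (if true then 4 else 4) else (1 + 6)))
step 6: [if@1] (72 * (1 + 6))
step 7: [delta@1] (72 * 7)
step 8: [delta@root] 504

Answer: 504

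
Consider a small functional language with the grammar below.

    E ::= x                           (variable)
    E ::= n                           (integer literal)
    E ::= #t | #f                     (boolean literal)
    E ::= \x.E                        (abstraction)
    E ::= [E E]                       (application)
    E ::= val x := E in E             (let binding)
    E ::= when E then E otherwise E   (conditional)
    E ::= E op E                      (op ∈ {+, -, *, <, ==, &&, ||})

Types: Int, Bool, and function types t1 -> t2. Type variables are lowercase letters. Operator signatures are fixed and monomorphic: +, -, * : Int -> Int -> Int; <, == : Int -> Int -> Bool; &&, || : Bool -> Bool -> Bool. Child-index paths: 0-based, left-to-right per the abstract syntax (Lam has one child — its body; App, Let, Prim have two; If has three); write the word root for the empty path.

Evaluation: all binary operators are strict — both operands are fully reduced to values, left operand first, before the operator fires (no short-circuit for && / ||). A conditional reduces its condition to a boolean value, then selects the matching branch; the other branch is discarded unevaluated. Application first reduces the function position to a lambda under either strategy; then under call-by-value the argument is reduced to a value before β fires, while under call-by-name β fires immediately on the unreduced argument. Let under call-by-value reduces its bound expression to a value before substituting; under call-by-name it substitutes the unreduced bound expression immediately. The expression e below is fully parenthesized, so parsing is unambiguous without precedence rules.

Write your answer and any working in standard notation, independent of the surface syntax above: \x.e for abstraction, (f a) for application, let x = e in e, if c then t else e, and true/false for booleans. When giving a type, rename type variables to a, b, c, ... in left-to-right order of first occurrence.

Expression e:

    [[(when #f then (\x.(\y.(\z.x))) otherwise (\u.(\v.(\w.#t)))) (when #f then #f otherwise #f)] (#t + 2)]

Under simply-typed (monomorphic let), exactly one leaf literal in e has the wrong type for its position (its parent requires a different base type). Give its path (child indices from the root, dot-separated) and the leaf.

Working:
  unify Bool ~ Bool
x : a
\z._ : c -> a
\y._ : b -> c -> a
\x._ : a -> b -> c -> a
\w._ : f -> Bool
\v._ : e -> f -> Bool
\u._ : d -> e -> f -> Bool
  unify a -> b -> c -> a ~ d -> e -> f -> Bool
  unify a ~ d
  unify b -> c -> d ~ e -> f -> Bool
  unify b ~ e
  unify c -> d ~ f -> Bool
  unify c ~ f
  unify d ~ Bool
  unify Bool ~ Bool
  unify Bool ~ Bool
  unify Bool -> e -> f -> Bool ~ Bool -> g
  unify Bool ~ Bool
  unify e -> f -> Bool ~ g
_ _ : e -> f -> Bool
  unify Bool ~ Int
  FAIL: mismatch Bool ~ Int

Answer: 1.0 : true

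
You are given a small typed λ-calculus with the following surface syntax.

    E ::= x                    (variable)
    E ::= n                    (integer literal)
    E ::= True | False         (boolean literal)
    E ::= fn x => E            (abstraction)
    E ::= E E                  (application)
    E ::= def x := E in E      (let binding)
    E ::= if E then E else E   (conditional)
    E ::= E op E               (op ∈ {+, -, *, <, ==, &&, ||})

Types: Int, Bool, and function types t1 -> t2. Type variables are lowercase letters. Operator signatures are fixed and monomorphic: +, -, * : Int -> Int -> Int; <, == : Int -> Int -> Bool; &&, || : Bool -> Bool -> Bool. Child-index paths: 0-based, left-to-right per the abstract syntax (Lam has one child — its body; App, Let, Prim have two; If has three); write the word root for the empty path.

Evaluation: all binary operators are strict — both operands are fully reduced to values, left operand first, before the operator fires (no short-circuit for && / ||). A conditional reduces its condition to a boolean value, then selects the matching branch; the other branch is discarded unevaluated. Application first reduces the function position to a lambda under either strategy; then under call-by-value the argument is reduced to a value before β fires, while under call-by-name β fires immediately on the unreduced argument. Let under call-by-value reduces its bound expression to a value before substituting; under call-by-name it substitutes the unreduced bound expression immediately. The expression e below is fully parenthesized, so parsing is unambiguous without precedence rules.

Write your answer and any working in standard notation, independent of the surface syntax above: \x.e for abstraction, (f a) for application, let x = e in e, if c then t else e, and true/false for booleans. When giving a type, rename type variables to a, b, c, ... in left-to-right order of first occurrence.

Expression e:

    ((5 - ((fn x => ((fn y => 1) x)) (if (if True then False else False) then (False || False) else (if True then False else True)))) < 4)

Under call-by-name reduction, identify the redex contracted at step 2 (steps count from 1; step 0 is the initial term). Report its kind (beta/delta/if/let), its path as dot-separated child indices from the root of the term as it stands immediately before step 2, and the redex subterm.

Answer: beta at 0.1 : ((\y.1) (if (if true then false else false) then (false || false) else (if true then false else true)))

Working:
step 0: ((5 - ((\x.((\y.1) x)) (if (if true then false else false) then (false || false) else (if true then false else true)))) < 4)
step 1: [beta@0.1] ((5 - ((\y.1) (if (if true then false else false) then (false || false) else (if true then false else true)))) < 4)
step 2: [beta@0.1] ((5 - 1) < 4)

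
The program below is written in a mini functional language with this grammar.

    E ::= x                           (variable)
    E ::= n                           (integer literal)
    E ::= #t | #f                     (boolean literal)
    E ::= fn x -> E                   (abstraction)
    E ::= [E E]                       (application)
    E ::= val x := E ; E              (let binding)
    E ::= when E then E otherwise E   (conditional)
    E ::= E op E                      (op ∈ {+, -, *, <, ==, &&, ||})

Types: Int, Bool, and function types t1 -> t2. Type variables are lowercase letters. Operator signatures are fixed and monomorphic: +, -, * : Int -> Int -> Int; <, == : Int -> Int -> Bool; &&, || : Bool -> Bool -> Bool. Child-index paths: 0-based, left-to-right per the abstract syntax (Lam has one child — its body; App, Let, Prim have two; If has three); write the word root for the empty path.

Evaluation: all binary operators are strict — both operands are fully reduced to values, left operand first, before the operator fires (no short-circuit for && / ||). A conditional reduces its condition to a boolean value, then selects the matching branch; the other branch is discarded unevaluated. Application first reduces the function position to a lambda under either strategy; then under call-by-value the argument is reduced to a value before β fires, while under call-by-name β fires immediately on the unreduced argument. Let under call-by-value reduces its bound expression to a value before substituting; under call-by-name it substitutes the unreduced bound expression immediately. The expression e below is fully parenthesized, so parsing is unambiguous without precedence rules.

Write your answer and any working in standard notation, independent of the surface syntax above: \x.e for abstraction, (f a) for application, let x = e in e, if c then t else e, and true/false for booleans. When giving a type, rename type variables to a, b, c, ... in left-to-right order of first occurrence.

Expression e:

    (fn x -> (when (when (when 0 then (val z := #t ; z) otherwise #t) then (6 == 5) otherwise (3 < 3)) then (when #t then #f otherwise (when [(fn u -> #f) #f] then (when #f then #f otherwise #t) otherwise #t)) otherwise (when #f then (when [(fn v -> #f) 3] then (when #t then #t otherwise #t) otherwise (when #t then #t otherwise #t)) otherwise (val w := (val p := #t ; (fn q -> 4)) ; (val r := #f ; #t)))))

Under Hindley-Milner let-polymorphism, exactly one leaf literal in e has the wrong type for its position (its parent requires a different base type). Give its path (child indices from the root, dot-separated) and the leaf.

Answer: 0.0.0.0 : 0

Working:
  unify Int ~ Bool
  FAIL: mismatch Int ~ Bool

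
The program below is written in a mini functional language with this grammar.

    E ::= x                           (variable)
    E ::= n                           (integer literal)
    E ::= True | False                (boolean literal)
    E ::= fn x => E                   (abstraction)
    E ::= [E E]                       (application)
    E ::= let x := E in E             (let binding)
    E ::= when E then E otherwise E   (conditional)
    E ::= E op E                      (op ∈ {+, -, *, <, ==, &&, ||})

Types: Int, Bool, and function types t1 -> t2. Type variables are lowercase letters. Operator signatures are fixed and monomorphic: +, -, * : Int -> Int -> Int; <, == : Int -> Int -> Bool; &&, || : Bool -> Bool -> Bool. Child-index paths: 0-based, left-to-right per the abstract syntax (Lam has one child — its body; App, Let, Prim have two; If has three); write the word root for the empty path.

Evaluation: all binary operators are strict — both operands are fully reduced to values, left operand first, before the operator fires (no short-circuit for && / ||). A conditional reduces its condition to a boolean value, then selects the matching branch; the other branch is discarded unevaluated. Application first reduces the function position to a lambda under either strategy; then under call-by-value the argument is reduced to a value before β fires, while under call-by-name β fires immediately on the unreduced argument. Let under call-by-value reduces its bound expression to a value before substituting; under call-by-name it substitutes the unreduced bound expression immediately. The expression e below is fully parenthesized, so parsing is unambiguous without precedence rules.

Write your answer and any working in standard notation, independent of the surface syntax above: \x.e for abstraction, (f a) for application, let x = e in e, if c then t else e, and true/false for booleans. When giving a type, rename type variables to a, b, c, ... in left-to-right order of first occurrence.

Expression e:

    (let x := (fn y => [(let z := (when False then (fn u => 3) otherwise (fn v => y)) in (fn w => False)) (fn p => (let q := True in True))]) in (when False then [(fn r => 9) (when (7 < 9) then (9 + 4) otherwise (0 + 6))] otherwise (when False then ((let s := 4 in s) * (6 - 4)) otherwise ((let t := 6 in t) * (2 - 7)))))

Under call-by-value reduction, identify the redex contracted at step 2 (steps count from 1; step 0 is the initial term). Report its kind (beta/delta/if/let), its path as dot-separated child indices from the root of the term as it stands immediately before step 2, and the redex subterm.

Answer: if at root : (if false then ((\r.9) (if (7 < 9) then (9 + 4) else (0 + 6))) else (if false then ((let s = 4 in s) * (6 - 4)) else ((let t = 6 in t) * (2 - 7))))

Derivation:
step 0: (let x = (\y.((let z = (if false then (\u.3) else (\v.y)) in (\w.false)) (\p.(let q = true in true)))) in (if false then ((\r.9) (if (7 < 9) then (9 + 4) else (0 + 6))) else (if false then ((let s = 4 in s) * (6 - 4)) else ((let t = 6 in t) * (2 - 7)))))
step 1: [let@root] (if false then ((\r.9) (if (7 < 9) then (9 + 4) else (0 + 6))) else (if false then ((let s = 4 in s) * (6 - 4)) else ((let t = 6 in t) * (2 - 7))))
step 2: [if@root] (if false then ((let s = 4 in s) * (6 - 4)) else ((let t = 6 in t) * (2 - 7)))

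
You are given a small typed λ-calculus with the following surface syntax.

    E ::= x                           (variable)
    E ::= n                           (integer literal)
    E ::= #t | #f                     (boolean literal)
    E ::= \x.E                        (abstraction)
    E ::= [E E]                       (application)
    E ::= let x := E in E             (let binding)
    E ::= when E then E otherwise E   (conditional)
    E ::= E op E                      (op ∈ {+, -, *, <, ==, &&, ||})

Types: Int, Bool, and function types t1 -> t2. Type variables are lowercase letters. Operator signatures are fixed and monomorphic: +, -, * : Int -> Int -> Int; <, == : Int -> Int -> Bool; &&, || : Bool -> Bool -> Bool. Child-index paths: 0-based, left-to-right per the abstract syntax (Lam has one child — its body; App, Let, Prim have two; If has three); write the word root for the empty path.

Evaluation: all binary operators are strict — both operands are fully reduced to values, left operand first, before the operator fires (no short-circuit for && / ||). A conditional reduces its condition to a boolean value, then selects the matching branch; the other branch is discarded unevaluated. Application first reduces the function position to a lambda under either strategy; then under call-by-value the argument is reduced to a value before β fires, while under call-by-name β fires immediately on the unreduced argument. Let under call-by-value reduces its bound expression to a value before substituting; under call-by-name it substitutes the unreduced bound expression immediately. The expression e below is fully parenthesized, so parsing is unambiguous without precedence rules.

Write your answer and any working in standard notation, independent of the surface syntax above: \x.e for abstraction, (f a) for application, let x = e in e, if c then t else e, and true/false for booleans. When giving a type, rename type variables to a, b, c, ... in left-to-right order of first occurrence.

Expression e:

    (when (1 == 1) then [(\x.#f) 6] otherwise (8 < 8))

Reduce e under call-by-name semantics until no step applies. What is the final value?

Trace:
step 0: (if (1 == 1) then ((\x.false) 6) else (8 < 8))
step 1: [delta@0] (if true then ((\x.false) 6) else (8 < 8))
step 2: [if@root] ((\x.false) 6)
step 3: [beta@root] false

Answer: false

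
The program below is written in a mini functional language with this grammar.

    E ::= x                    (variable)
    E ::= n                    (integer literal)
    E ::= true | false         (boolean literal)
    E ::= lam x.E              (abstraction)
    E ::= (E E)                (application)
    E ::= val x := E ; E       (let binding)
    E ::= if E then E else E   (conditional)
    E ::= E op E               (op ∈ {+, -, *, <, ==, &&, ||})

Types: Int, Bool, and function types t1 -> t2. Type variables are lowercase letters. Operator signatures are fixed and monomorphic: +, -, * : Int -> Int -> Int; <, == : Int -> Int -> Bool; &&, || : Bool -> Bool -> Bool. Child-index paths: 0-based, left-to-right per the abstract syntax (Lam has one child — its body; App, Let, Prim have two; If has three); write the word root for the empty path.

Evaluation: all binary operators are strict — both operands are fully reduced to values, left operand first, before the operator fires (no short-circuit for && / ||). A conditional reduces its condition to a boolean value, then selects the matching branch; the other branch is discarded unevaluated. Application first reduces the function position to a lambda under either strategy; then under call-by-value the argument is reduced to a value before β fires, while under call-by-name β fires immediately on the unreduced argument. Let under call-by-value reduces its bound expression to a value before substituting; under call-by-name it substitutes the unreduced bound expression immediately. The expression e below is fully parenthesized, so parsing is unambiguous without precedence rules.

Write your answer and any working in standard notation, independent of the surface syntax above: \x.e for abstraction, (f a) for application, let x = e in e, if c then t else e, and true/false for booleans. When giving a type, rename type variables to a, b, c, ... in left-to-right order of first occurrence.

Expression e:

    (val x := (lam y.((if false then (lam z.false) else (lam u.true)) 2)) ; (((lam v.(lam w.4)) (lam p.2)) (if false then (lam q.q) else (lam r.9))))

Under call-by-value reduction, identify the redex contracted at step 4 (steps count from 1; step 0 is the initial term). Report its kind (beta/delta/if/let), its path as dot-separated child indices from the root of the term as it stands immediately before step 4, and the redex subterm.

Answer: beta at root : ((\w.4) (\r.9))

Working:
step 0: (let x = (\y.((if false then (\z.false) else (\u.true)) 2)) in (((\v.(\w.4)) (\p.2)) (if false then (\q.q) else (\r.9))))
step 1: [let@root] (((\v.(\w.4)) (\p.2)) (if false then (\q.q) else (\r.9)))
step 2: [beta@0] ((\w.4) (if false then (\q.q) else (\r.9)))
step 3: [if@1] ((\w.4) (\r.9))
step 4: [beta@root] 4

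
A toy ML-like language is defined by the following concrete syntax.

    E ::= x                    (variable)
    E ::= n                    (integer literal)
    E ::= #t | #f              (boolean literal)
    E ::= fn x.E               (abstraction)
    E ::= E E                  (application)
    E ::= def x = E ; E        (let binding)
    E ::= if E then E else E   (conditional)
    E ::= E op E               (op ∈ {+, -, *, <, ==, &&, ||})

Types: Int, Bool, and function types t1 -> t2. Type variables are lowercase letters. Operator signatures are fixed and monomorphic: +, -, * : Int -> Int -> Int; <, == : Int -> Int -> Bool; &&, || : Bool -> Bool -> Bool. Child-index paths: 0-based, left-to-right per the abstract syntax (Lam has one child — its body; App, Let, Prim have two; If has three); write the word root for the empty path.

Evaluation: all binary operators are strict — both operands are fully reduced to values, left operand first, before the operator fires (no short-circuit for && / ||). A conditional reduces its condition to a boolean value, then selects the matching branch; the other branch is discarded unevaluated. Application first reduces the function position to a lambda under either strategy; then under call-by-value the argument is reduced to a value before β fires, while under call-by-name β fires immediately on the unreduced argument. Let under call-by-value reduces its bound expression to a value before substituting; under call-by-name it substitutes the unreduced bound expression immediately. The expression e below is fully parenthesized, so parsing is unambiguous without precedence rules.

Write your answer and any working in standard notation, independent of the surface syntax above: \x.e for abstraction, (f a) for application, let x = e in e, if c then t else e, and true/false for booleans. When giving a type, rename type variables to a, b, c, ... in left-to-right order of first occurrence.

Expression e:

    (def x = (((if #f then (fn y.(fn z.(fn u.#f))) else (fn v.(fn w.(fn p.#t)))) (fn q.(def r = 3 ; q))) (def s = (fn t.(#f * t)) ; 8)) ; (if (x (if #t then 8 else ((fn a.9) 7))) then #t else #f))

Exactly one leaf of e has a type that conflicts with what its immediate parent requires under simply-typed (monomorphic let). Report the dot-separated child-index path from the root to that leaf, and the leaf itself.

Answer: 0.1.0.0.0 : false

Derivation:
  unify Bool ~ Bool
\u._ : c -> Bool
\z._ : b -> c -> Bool
\y._ : a -> b -> c -> Bool
\p._ : f -> Bool
\w._ : e -> f -> Bool
\v._ : d -> e -> f -> Bool
  unify a -> b -> c -> Bool ~ d -> e -> f -> Bool
  unify a ~ d
  unify b -> c -> Bool ~ e -> f -> Bool
  unify b ~ e
  unify c -> Bool ~ f -> Bool
  unify c ~ f
  unify Bool ~ Bool
let r : Int
q : g
\q._ : g -> g
  unify d -> e -> f -> Bool ~ (g -> g) -> h
  unify d ~ g -> g
  unify e -> f -> Bool ~ h
_ _ : e -> f -> Bool
  unify Bool ~ Int
  FAIL: mismatch Bool ~ Int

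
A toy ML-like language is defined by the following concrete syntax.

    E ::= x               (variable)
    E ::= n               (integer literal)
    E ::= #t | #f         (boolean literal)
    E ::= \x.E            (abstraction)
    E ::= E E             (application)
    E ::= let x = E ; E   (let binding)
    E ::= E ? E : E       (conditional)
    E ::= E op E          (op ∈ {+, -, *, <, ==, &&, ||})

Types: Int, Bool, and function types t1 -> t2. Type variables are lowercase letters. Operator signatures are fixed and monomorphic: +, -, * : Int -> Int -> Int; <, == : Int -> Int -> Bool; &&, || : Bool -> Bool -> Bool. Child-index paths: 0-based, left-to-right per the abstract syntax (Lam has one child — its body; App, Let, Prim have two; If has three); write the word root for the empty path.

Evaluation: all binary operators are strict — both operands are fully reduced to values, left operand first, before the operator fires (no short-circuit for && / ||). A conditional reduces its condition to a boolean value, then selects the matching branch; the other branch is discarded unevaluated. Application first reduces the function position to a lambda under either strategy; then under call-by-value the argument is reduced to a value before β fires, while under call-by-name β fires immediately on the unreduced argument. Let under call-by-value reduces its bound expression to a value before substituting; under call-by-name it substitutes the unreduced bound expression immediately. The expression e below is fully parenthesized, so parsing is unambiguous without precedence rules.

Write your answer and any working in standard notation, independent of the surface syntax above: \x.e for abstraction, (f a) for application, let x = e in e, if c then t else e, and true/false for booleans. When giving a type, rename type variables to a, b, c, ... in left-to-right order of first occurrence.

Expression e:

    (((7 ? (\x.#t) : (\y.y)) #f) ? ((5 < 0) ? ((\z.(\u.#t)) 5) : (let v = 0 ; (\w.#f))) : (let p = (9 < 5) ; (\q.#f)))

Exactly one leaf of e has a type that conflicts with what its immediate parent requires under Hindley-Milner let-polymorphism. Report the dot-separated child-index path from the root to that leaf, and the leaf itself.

Derivation:
  unify Int ~ Bool
  FAIL: mismatch Int ~ Bool

Answer: 0.0.0 : 7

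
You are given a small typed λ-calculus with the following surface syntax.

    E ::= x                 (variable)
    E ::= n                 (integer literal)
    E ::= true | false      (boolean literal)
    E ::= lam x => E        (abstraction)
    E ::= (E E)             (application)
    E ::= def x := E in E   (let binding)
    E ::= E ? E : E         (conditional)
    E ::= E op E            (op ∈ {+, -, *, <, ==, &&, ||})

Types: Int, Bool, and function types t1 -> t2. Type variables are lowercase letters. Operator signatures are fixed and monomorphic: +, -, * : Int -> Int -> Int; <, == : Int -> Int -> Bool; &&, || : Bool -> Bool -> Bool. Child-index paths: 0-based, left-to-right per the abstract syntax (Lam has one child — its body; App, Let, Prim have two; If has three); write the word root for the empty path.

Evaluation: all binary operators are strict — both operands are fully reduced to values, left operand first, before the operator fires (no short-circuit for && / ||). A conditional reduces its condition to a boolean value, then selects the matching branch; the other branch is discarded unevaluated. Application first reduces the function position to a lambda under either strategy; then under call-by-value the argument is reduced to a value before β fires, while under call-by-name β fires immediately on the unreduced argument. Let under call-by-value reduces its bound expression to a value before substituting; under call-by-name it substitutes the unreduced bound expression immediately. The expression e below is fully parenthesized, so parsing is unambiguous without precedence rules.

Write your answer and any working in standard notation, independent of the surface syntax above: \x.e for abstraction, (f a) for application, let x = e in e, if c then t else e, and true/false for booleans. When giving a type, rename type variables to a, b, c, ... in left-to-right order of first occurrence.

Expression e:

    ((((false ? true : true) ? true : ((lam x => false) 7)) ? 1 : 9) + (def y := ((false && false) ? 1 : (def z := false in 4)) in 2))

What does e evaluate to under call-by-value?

Answer: 3

Derivation:
step 0: ((if (if (if false then true else true) then true else ((\x.false) 7)) then 1 else 9) + (let y = (if (false && false) then 1 else (let z = false in 4)) in 2))
step 1: [if@0.0.0] ((if (if true then true else ((\x.false) 7)) then 1 else 9) + (let y = (if (false && false) then 1 else (let z = false in 4)) in 2))
step 2: [if@0.0] ((if true then 1 else 9) + (let y = (if (false && false) then 1 else (let z = false in 4)) in 2))
step 3: [if@0] (1 + (let y = (if (false && false) then 1 else (let z = false in 4)) in 2))
step 4: [delta@1.0.0] (1 + (let y = (if false then 1 else (let z = false in 4)) in 2))
step 5: [if@1.0] (1 + (let y = (let z = false in 4) in 2))
step 6: [let@1.0] (1 + (let y = 4 in 2))
step 7: [let@1] (1 + 2)
step 8: [delta@root] 3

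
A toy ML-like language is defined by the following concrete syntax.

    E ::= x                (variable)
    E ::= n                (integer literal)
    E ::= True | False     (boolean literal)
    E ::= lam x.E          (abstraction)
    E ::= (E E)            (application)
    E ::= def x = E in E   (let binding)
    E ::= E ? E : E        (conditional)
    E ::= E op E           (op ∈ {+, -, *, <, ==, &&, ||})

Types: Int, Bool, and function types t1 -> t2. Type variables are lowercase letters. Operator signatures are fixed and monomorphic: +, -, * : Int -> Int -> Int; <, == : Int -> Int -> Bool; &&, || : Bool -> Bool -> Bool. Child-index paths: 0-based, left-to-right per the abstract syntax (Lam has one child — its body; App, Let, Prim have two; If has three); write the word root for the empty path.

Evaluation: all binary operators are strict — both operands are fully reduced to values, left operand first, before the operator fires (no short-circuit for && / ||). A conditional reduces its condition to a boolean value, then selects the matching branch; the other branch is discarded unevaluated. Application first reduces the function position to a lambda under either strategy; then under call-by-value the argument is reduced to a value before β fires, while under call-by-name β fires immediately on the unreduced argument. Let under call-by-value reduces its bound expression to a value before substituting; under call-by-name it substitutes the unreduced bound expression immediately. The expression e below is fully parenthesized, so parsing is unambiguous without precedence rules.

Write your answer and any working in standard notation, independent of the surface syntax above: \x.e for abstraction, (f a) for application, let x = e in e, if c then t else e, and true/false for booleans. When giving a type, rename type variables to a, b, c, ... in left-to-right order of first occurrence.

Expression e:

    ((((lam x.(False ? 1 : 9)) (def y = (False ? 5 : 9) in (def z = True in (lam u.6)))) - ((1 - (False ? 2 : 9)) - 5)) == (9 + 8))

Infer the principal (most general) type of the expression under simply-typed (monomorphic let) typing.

Answer: Bool

Derivation:
  unify Bool ~ Bool
  unify Int ~ Int
\x._ : a -> Int
  unify Bool ~ Bool
  unify Int ~ Int
let y : Int
let z : Bool
\u._ : b -> Int
  unify a -> Int ~ (b -> Int) -> c
  unify a ~ b -> Int
  unify Int ~ c
_ _ : Int
  unify Int ~ Int
  unify Int ~ Int
  unify Bool ~ Bool
  unify Int ~ Int
  unify Int ~ Int
  unify Int ~ Int
  unify Int ~ Int
  unify Int ~ Int
  unify Int ~ Int
  unify Int ~ Int
  unify Int ~ Int
  unify Int ~ Int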